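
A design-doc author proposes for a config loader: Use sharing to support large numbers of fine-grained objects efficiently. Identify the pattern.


This matches the Flyweight pattern

Flyweight


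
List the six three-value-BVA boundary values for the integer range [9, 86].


Range: [9, 86]
Boundaries: just below min, min, min+1, max-1, max, just above max
Values: [8, 9, 10, 85, 86, 87]

[8, 9, 10, 85, 86, 87]


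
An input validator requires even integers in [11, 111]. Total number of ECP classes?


Constraint: even integers in [11, 111]
Class 1: x < 11 — out-of-range invalid
Class 2: x in [11,111] but odd — wrong type invalid
Class 3: x in [11,111] and even — valid
Class 4: x > 111 — out-of-range invalid
Total equivalence classes: 4

4 equivalence classes


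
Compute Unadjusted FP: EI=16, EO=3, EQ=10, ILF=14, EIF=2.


UFP = EI*4 + EO*5 + EQ*4 + ILF*10 + EIF*7
UFP = 16*4 + 3*5 + 10*4 + 14*10 + 2*7
UFP = 64 + 15 + 40 + 140 + 14
UFP = 273

273


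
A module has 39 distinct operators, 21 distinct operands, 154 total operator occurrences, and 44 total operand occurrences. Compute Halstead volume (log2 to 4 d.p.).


Formula: V = N * log2(η), where N = N1 + N2 and η = η1 + η2
η = 39 + 21 = 60
N = 154 + 44 = 198
log2(60) ≈ 5.9069
V = 198 * 5.9069 = 1169.57

1169.57


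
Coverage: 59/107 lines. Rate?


Coverage = covered / total * 100
Coverage = 59 / 107 * 100
Coverage = 55.14%

55.14%


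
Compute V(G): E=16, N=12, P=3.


Formula: V(G) = E - N + 2P
V(G) = 16 - 12 + 2*3
V(G) = 4 + 6
V(G) = 10

10


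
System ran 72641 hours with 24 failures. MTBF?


Formula: MTBF = Total operating time / Number of failures
MTBF = 72641 / 24
MTBF = 3026.71 hours

3026.71 hours


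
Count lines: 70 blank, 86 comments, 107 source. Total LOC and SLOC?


Total LOC = blank + comment + code
Total LOC = 70 + 86 + 107 = 263
SLOC (source only) = code = 107

Total LOC: 263, SLOC: 107


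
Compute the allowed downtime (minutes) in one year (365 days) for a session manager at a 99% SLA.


Formula: allowed downtime = period * (100 - SLA) / 100
Period (year (365 days)) = 525600 minutes
Unavailability fraction = (100 - 99.0) / 100
Allowed downtime = 525600 * (100 - 99.0) / 100
Allowed downtime = 5256.0 minutes

5256.0 minutes


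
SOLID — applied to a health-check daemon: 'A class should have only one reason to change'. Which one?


This describes the Single Responsibility Principle (SRP)

Single Responsibility Principle (SRP)


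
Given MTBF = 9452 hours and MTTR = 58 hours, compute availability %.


Availability = MTBF / (MTBF + MTTR)
Availability = 9452 / (9452 + 58)
Availability = 9452 / 9510
Availability = 99.3901%

99.3901%


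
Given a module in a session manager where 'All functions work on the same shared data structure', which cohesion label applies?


Reasoning: Functions share data
Type: Communicational cohesion

Communicational cohesion


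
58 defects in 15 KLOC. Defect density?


Defect density = defects / KLOC
Defect density = 58 / 15
Defect density = 3.867 defects/KLOC

3.867 defects/KLOC


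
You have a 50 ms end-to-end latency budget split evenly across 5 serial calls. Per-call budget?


Formula: per_stage = total_budget / stages
per_stage = 50 / 5
per_stage = 10.0 ms

10.0 ms


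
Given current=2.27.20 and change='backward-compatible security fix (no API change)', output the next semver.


Current: 2.27.20
Change category: 'backward-compatible security fix (no API change)' → patch bump
SemVer rule: patch bump → increment PATCH (MAJOR and MINOR unchanged)
New: 2.27.21

2.27.21


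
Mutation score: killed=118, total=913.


Mutation score = killed / total * 100
Mutation score = 118 / 913 * 100
Mutation score = 12.92%

12.92%


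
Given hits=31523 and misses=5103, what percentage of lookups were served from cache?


Formula: hit rate = hits / (hits + misses) * 100
hit rate = 31523 / (31523 + 5103) * 100
hit rate = 31523 / 36626 * 100
hit rate = 86.07%

86.07%


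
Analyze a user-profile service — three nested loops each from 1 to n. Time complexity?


Reasoning: three levels of nesting over n
Complexity: O(n^3)

O(n^3)


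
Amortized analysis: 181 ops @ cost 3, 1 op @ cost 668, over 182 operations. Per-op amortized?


Formula: Amortized cost = Total cost / Operations
Total cost = (181 * 3) + (1 * 668)
Total cost = 543 + 668 = 1211
Amortized = 1211 / 182 = 6.6538

6.6538


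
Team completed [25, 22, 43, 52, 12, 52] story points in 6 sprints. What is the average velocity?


Formula: Avg velocity = Total points / Number of sprints
Points: [25, 22, 43, 52, 12, 52]
Sum = 25 + 22 + 43 + 52 + 12 + 52 = 206
Avg velocity = 206 / 6 = 34.33 points/sprint

34.33 points/sprint


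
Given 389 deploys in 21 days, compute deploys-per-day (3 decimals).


Formula: deployments per day = releases / days
= 389 / 21
= 18.524 deploys/day
(equivalently, 129.67 deploys/week)

18.524 deploys/day


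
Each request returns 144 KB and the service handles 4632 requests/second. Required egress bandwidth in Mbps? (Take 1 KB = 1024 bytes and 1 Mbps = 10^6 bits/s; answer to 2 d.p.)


Formula: Mbps = payload_bytes * RPS * 8 / 1e6
Payload per request = 144 KB = 144 * 1024 = 147456 bytes
Total bytes/sec = 147456 * 4632 = 683016192
Total bits/sec = 683016192 * 8 = 5464129536
Mbps = 5464129536 / 1e6 = 5464.13

5464.13 Mbps


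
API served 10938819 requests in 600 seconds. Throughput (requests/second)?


Formula: throughput = requests / seconds
throughput = 10938819 / 600
throughput = 18231.37 requests/second

18231.37 requests/second


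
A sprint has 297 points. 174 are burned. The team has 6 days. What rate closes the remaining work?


Formula: Required rate = Remaining points / Days left
Remaining = 297 - 174 = 123 points
Required rate = 123 / 6 = 20.5 points/day

20.5 points/day


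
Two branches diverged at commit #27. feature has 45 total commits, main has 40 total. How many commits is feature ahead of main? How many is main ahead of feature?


Common ancestor: commit #27
feature commits after divergence: 45 - 27 = 18
main commits after divergence: 40 - 27 = 13
feature is 18 commits ahead of main
main is 13 commits ahead of feature

feature ahead: 18, main ahead: 13


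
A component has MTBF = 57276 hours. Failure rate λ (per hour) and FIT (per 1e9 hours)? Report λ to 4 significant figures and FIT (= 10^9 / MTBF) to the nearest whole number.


Formula: λ = 1 / MTBF; FIT = λ × 1e9 = 1e9 / MTBF
λ = 1 / 57276 ≈ 1.746e-05 failures/hour
FIT = 1e9 / 57276 ≈ 17459 failures per 1e9 hours (nearest whole number)

λ = 1.746e-05 /h, FIT = 17459


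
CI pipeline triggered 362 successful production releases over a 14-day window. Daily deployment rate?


Formula: deployments per day = releases / days
= 362 / 14
= 25.857 deploys/day
(equivalently, 181.0 deploys/week)

25.857 deploys/day


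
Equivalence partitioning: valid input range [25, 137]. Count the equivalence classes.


Valid range: [25, 137]
Class 1: x < 25 — invalid
Class 2: 25 ≤ x ≤ 137 — valid
Class 3: x > 137 — invalid
Total equivalence classes: 3

3 equivalence classes


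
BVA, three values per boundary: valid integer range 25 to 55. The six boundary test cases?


Range: [25, 55]
Boundaries: just below min, min, min+1, max-1, max, just above max
Values: [24, 25, 26, 54, 55, 56]

[24, 25, 26, 54, 55, 56]


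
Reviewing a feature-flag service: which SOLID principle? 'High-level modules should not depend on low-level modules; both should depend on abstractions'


This describes the Dependency Inversion Principle (DIP)

Dependency Inversion Principle (DIP)


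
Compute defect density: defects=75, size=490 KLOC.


Defect density = defects / KLOC
Defect density = 75 / 490
Defect density = 0.153 defects/KLOC

0.153 defects/KLOC


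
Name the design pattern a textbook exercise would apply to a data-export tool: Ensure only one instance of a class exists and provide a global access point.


This matches the Singleton pattern

Singleton


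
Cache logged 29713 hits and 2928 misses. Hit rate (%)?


Formula: hit rate = hits / (hits + misses) * 100
hit rate = 29713 / (29713 + 2928) * 100
hit rate = 29713 / 32641 * 100
hit rate = 91.03%

91.03%


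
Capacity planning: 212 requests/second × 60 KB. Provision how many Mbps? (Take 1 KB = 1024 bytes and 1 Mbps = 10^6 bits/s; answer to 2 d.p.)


Formula: Mbps = payload_bytes * RPS * 8 / 1e6
Payload per request = 60 KB = 60 * 1024 = 61440 bytes
Total bytes/sec = 61440 * 212 = 13025280
Total bits/sec = 13025280 * 8 = 104202240
Mbps = 104202240 / 1e6 = 104.2

104.2 Mbps


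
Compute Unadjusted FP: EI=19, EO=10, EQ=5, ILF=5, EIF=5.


UFP = EI*4 + EO*5 + EQ*4 + ILF*10 + EIF*7
UFP = 19*4 + 10*5 + 5*4 + 5*10 + 5*7
UFP = 76 + 50 + 20 + 50 + 35
UFP = 231

231


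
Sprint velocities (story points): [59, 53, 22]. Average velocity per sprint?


Formula: Avg velocity = Total points / Number of sprints
Points: [59, 53, 22]
Sum = 59 + 53 + 22 = 134
Avg velocity = 134 / 3 = 44.67 points/sprint

44.67 points/sprint


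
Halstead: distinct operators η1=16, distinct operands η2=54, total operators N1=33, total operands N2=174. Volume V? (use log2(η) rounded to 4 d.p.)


Formula: V = N * log2(η), where N = N1 + N2 and η = η1 + η2
η = 16 + 54 = 70
N = 33 + 174 = 207
log2(70) ≈ 6.1293
V = 207 * 6.1293 = 1268.77

1268.77


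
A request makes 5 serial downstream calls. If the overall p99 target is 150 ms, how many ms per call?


Formula: per_stage = total_budget / stages
per_stage = 150 / 5
per_stage = 30.0 ms

30.0 ms


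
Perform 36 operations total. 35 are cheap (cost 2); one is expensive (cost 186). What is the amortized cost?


Formula: Amortized cost = Total cost / Operations
Total cost = (35 * 2) + (1 * 186)
Total cost = 70 + 186 = 256
Amortized = 256 / 36 = 7.1111

7.1111


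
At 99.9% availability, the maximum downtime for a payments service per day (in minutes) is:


Formula: allowed downtime = period * (100 - SLA) / 100
Period (day) = 1440 minutes
Unavailability fraction = (100 - 99.9) / 100
Allowed downtime = 1440 * (100 - 99.9) / 100
Allowed downtime = 1.44 minutes

1.44 minutes


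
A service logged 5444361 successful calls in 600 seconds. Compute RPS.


Formula: throughput = requests / seconds
throughput = 5444361 / 600
throughput = 9073.94 requests/second

9073.94 requests/second


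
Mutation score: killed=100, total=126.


Mutation score = killed / total * 100
Mutation score = 100 / 126 * 100
Mutation score = 79.37%

79.37%


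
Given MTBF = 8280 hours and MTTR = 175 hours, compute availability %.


Availability = MTBF / (MTBF + MTTR)
Availability = 8280 / (8280 + 175)
Availability = 8280 / 8455
Availability = 97.9302%

97.9302%


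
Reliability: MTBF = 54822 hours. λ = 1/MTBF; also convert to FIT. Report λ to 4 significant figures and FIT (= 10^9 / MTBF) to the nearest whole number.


Formula: λ = 1 / MTBF; FIT = λ × 1e9 = 1e9 / MTBF
λ = 1 / 54822 ≈ 1.824e-05 failures/hour
FIT = 1e9 / 54822 ≈ 18241 failures per 1e9 hours (nearest whole number)

λ = 1.824e-05 /h, FIT = 18241


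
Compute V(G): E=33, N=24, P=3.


Formula: V(G) = E - N + 2P
V(G) = 33 - 24 + 2*3
V(G) = 9 + 6
V(G) = 15

15


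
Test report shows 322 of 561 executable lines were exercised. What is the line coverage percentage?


Coverage = covered / total * 100
Coverage = 322 / 561 * 100
Coverage = 57.4%

57.4%


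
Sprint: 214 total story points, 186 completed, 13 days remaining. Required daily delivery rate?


Formula: Required rate = Remaining points / Days left
Remaining = 214 - 186 = 28 points
Required rate = 28 / 13 = 2.15 points/day

2.15 points/day


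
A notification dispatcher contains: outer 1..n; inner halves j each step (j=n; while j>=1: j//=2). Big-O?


Reasoning: n times log n
Complexity: O(n log n)

O(n log n)


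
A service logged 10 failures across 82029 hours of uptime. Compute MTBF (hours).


Formula: MTBF = Total operating time / Number of failures
MTBF = 82029 / 10
MTBF = 8202.9 hours

8202.9 hours


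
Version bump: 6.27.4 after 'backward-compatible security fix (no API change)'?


Current: 6.27.4
Change category: 'backward-compatible security fix (no API change)' → patch bump
SemVer rule: patch bump → increment PATCH (MAJOR and MINOR unchanged)
New: 6.27.5

6.27.5


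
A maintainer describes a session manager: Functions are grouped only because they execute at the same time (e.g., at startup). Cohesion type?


Reasoning: Related by timing only
Type: Temporal cohesion

Temporal cohesion


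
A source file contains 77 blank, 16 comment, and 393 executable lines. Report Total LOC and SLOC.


Total LOC = blank + comment + code
Total LOC = 77 + 16 + 393 = 486
SLOC (source only) = code = 393

Total LOC: 486, SLOC: 393


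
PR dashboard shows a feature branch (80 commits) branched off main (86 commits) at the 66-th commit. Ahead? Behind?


Common ancestor: commit #66
feature commits after divergence: 80 - 66 = 14
main commits after divergence: 86 - 66 = 20
feature is 14 commits ahead of main
main is 20 commits ahead of feature

feature ahead: 14, main ahead: 20


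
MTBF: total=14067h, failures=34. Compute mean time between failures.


Formula: MTBF = Total operating time / Number of failures
MTBF = 14067 / 34
MTBF = 413.74 hours

413.74 hours


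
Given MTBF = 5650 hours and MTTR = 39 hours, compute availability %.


Availability = MTBF / (MTBF + MTTR)
Availability = 5650 / (5650 + 39)
Availability = 5650 / 5689
Availability = 99.3145%

99.3145%


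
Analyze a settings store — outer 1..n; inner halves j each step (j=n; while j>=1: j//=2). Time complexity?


Reasoning: n times log n
Complexity: O(n log n)

O(n log n)


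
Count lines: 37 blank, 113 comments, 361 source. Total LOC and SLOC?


Total LOC = blank + comment + code
Total LOC = 37 + 113 + 361 = 511
SLOC (source only) = code = 361

Total LOC: 511, SLOC: 361


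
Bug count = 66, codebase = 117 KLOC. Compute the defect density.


Defect density = defects / KLOC
Defect density = 66 / 117
Defect density = 0.564 defects/KLOC

0.564 defects/KLOC


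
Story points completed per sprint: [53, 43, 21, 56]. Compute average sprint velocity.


Formula: Avg velocity = Total points / Number of sprints
Points: [53, 43, 21, 56]
Sum = 53 + 43 + 21 + 56 = 173
Avg velocity = 173 / 4 = 43.25 points/sprint

43.25 points/sprint


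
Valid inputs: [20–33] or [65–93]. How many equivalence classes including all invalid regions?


Valid ranges: [20,33] and [65,93]
Class 1: x < 20 — invalid
Class 2: 20 ≤ x ≤ 33 — valid
Class 3: 33 < x < 65 — invalid (gap between ranges)
Class 4: 65 ≤ x ≤ 93 — valid
Class 5: x > 93 — invalid
Total equivalence classes: 5

5 equivalence classes


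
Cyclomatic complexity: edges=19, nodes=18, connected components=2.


Formula: V(G) = E - N + 2P
V(G) = 19 - 18 + 2*2
V(G) = 1 + 4
V(G) = 5

5


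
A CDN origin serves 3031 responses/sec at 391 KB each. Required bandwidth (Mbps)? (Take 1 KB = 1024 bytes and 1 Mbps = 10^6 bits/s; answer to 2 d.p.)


Formula: Mbps = payload_bytes * RPS * 8 / 1e6
Payload per request = 391 KB = 391 * 1024 = 400384 bytes
Total bytes/sec = 400384 * 3031 = 1213563904
Total bits/sec = 1213563904 * 8 = 9708511232
Mbps = 9708511232 / 1e6 = 9708.51

9708.51 Mbps


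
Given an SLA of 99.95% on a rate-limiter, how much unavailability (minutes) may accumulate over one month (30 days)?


Formula: allowed downtime = period * (100 - SLA) / 100
Period (month (30 days)) = 43200 minutes
Unavailability fraction = (100 - 99.95) / 100
Allowed downtime = 43200 * (100 - 99.95) / 100
Allowed downtime = 21.6 minutes

21.6 minutes


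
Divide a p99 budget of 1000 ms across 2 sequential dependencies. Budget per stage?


Formula: per_stage = total_budget / stages
per_stage = 1000 / 2
per_stage = 500.0 ms

500.0 ms


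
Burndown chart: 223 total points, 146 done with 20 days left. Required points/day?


Formula: Required rate = Remaining points / Days left
Remaining = 223 - 146 = 77 points
Required rate = 77 / 20 = 3.85 points/day

3.85 points/day


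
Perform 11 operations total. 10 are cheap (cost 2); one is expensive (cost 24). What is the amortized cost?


Formula: Amortized cost = Total cost / Operations
Total cost = (10 * 2) + (1 * 24)
Total cost = 20 + 24 = 44
Amortized = 44 / 11 = 4.0

4.0


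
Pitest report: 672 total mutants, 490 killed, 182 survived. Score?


Mutation score = killed / total * 100
Mutation score = 490 / 672 * 100
Mutation score = 72.92%

72.92%


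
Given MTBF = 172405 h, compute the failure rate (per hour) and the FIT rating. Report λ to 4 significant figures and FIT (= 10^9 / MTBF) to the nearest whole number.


Formula: λ = 1 / MTBF; FIT = λ × 1e9 = 1e9 / MTBF
λ = 1 / 172405 ≈ 5.800e-06 failures/hour
FIT = 1e9 / 172405 ≈ 5800 failures per 1e9 hours (nearest whole number)

λ = 5.800e-06 /h, FIT = 5800


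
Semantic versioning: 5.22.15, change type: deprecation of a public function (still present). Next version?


Current: 5.22.15
Change category: 'deprecation of a public function (still present)' → minor bump
SemVer rule: minor bump → increment MINOR, reset PATCH to 0 (MAJOR unchanged)
New: 5.23.0

5.23.0


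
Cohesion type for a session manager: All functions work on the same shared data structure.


Reasoning: Functions share data
Type: Communicational cohesion

Communicational cohesion


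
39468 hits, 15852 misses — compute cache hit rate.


Formula: hit rate = hits / (hits + misses) * 100
hit rate = 39468 / (39468 + 15852) * 100
hit rate = 39468 / 55320 * 100
hit rate = 71.34%

71.34%


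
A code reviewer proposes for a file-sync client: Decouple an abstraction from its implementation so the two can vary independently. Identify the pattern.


This matches the Bridge pattern

Bridge


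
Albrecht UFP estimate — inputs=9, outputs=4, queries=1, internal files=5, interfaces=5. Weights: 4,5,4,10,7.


UFP = EI*4 + EO*5 + EQ*4 + ILF*10 + EIF*7
UFP = 9*4 + 4*5 + 1*4 + 5*10 + 5*7
UFP = 36 + 20 + 4 + 50 + 35
UFP = 145

145


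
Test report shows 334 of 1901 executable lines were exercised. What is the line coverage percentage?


Coverage = covered / total * 100
Coverage = 334 / 1901 * 100
Coverage = 17.57%

17.57%


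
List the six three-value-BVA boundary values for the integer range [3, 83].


Range: [3, 83]
Boundaries: just below min, min, min+1, max-1, max, just above max
Values: [2, 3, 4, 82, 83, 84]

[2, 3, 4, 82, 83, 84]


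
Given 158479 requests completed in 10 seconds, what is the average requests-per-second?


Formula: throughput = requests / seconds
throughput = 158479 / 10
throughput = 15847.9 requests/second

15847.9 requests/second


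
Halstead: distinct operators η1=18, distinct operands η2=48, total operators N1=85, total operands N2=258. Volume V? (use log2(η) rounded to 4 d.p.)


Formula: V = N * log2(η), where N = N1 + N2 and η = η1 + η2
η = 18 + 48 = 66
N = 85 + 258 = 343
log2(66) ≈ 6.0444
V = 343 * 6.0444 = 2073.23

2073.23


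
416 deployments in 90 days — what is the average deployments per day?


Formula: deployments per day = releases / days
= 416 / 90
= 4.622 deploys/day
(equivalently, 32.36 deploys/week)

4.622 deploys/day


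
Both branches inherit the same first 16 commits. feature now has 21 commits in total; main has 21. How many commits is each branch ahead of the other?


Common ancestor: commit #16
feature commits after divergence: 21 - 16 = 5
main commits after divergence: 21 - 16 = 5
feature is 5 commits ahead of main
main is 5 commits ahead of feature

feature ahead: 5, main ahead: 5


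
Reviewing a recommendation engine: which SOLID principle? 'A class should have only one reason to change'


This describes the Single Responsibility Principle (SRP)

Single Responsibility Principle (SRP)


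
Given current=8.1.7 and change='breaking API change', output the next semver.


Current: 8.1.7
Change category: 'breaking API change' → major bump
SemVer rule: major bump → increment MAJOR, reset MINOR and PATCH to 0
New: 9.0.0

9.0.0


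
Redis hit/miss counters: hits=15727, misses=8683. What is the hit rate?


Formula: hit rate = hits / (hits + misses) * 100
hit rate = 15727 / (15727 + 8683) * 100
hit rate = 15727 / 24410 * 100
hit rate = 64.43%

64.43%


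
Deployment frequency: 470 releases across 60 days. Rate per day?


Formula: deployments per day = releases / days
= 470 / 60
= 7.833 deploys/day
(equivalently, 54.83 deploys/week)

7.833 deploys/day


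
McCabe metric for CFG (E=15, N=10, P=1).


Formula: V(G) = E - N + 2P
V(G) = 15 - 10 + 2*1
V(G) = 5 + 2
V(G) = 7

7


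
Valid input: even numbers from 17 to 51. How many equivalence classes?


Constraint: even integers in [17, 51]
Class 1: x < 17 — out-of-range invalid
Class 2: x in [17,51] but odd — wrong type invalid
Class 3: x in [17,51] and even — valid
Class 4: x > 51 — out-of-range invalid
Total equivalence classes: 4

4 equivalence classes


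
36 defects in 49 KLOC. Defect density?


Defect density = defects / KLOC
Defect density = 36 / 49
Defect density = 0.735 defects/KLOC

0.735 defects/KLOC


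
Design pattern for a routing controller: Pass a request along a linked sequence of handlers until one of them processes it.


This matches the Chain of Responsibility pattern

Chain of Responsibility


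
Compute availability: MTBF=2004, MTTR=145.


Availability = MTBF / (MTBF + MTTR)
Availability = 2004 / (2004 + 145)
Availability = 2004 / 2149
Availability = 93.2527%

93.2527%


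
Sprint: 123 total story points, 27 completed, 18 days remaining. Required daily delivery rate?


Formula: Required rate = Remaining points / Days left
Remaining = 123 - 27 = 96 points
Required rate = 96 / 18 = 5.33 points/day

5.33 points/day


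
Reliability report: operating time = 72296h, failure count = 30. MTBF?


Formula: MTBF = Total operating time / Number of failures
MTBF = 72296 / 30
MTBF = 2409.87 hours

2409.87 hours


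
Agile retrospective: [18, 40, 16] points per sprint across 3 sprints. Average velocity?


Formula: Avg velocity = Total points / Number of sprints
Points: [18, 40, 16]
Sum = 18 + 40 + 16 = 74
Avg velocity = 74 / 3 = 24.67 points/sprint

24.67 points/sprint


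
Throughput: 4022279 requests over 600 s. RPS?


Formula: throughput = requests / seconds
throughput = 4022279 / 600
throughput = 6703.8 requests/second

6703.8 requests/second


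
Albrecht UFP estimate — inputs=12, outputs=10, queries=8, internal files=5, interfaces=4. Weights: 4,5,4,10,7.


UFP = EI*4 + EO*5 + EQ*4 + ILF*10 + EIF*7
UFP = 12*4 + 10*5 + 8*4 + 5*10 + 4*7
UFP = 48 + 50 + 32 + 50 + 28
UFP = 208

208


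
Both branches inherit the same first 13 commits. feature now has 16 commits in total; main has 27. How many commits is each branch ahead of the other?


Common ancestor: commit #13
feature commits after divergence: 16 - 13 = 3
main commits after divergence: 27 - 13 = 14
feature is 3 commits ahead of main
main is 14 commits ahead of feature

feature ahead: 3, main ahead: 14


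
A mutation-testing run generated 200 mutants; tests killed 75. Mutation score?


Mutation score = killed / total * 100
Mutation score = 75 / 200 * 100
Mutation score = 37.5%

37.5%


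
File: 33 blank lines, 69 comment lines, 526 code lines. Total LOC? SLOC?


Total LOC = blank + comment + code
Total LOC = 33 + 69 + 526 = 628
SLOC (source only) = code = 526

Total LOC: 628, SLOC: 526


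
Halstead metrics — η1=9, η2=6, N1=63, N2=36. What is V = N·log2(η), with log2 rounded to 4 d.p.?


Formula: V = N * log2(η), where N = N1 + N2 and η = η1 + η2
η = 9 + 6 = 15
N = 63 + 36 = 99
log2(15) ≈ 3.9069
V = 99 * 3.9069 = 386.78

386.78


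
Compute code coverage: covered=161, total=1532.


Coverage = covered / total * 100
Coverage = 161 / 1532 * 100
Coverage = 10.51%

10.51%


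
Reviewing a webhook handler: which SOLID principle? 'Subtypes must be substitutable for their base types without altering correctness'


This describes the Liskov Substitution Principle (LSP)

Liskov Substitution Principle (LSP)


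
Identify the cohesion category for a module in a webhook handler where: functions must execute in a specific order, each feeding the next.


Reasoning: Output of one is input to next
Type: Sequential cohesion

Sequential cohesion


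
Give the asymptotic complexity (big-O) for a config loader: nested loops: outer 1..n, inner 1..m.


Reasoning: product of independent bounds
Complexity: O(n*m)

O(n*m)


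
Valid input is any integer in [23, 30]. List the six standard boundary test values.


Range: [23, 30]
Boundaries: just below min, min, min+1, max-1, max, just above max
Values: [22, 23, 24, 29, 30, 31]

[22, 23, 24, 29, 30, 31]


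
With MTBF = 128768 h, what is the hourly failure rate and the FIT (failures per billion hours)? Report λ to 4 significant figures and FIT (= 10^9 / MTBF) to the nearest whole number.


Formula: λ = 1 / MTBF; FIT = λ × 1e9 = 1e9 / MTBF
λ = 1 / 128768 ≈ 7.766e-06 failures/hour
FIT = 1e9 / 128768 ≈ 7766 failures per 1e9 hours (nearest whole number)

λ = 7.766e-06 /h, FIT = 7766


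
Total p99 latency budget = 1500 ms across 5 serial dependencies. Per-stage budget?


Formula: per_stage = total_budget / stages
per_stage = 1500 / 5
per_stage = 300.0 ms

300.0 ms


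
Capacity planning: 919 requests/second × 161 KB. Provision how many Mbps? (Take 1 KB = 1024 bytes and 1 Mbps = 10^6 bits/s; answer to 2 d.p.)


Formula: Mbps = payload_bytes * RPS * 8 / 1e6
Payload per request = 161 KB = 161 * 1024 = 164864 bytes
Total bytes/sec = 164864 * 919 = 151510016
Total bits/sec = 151510016 * 8 = 1212080128
Mbps = 1212080128 / 1e6 = 1212.08

1212.08 Mbps


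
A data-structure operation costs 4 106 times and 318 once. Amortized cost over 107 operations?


Formula: Amortized cost = Total cost / Operations
Total cost = (106 * 4) + (1 * 318)
Total cost = 424 + 318 = 742
Amortized = 742 / 107 = 6.9346

6.9346


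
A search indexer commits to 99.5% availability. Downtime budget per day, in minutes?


Formula: allowed downtime = period * (100 - SLA) / 100
Period (day) = 1440 minutes
Unavailability fraction = (100 - 99.5) / 100
Allowed downtime = 1440 * (100 - 99.5) / 100
Allowed downtime = 7.2 minutes

7.2 minutes


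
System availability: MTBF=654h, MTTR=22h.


Availability = MTBF / (MTBF + MTTR)
Availability = 654 / (654 + 22)
Availability = 654 / 676
Availability = 96.7456%

96.7456%


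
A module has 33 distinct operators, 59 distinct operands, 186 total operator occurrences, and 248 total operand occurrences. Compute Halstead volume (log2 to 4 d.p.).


Formula: V = N * log2(η), where N = N1 + N2 and η = η1 + η2
η = 33 + 59 = 92
N = 186 + 248 = 434
log2(92) ≈ 6.5236
V = 434 * 6.5236 = 2831.24

2831.24


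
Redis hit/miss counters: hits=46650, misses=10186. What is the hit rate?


Formula: hit rate = hits / (hits + misses) * 100
hit rate = 46650 / (46650 + 10186) * 100
hit rate = 46650 / 56836 * 100
hit rate = 82.08%

82.08%


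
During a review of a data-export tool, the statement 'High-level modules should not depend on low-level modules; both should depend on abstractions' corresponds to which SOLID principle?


This describes the Dependency Inversion Principle (DIP)

Dependency Inversion Principle (DIP)


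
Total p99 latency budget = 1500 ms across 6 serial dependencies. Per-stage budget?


Formula: per_stage = total_budget / stages
per_stage = 1500 / 6
per_stage = 250.0 ms

250.0 ms


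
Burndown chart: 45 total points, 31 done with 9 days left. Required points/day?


Formula: Required rate = Remaining points / Days left
Remaining = 45 - 31 = 14 points
Required rate = 14 / 9 = 1.56 points/day

1.56 points/day


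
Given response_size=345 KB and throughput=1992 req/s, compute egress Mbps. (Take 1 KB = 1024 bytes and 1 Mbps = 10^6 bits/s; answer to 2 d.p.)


Formula: Mbps = payload_bytes * RPS * 8 / 1e6
Payload per request = 345 KB = 345 * 1024 = 353280 bytes
Total bytes/sec = 353280 * 1992 = 703733760
Total bits/sec = 703733760 * 8 = 5629870080
Mbps = 5629870080 / 1e6 = 5629.87

5629.87 Mbps


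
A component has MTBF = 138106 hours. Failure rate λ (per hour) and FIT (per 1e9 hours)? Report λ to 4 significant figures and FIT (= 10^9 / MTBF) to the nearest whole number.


Formula: λ = 1 / MTBF; FIT = λ × 1e9 = 1e9 / MTBF
λ = 1 / 138106 ≈ 7.241e-06 failures/hour
FIT = 1e9 / 138106 ≈ 7241 failures per 1e9 hours (nearest whole number)

λ = 7.241e-06 /h, FIT = 7241


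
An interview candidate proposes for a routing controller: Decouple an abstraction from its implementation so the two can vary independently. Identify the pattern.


This matches the Bridge pattern

Bridge


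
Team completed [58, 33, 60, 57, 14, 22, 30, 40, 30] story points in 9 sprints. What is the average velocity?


Formula: Avg velocity = Total points / Number of sprints
Points: [58, 33, 60, 57, 14, 22, 30, 40, 30]
Sum = 58 + 33 + 60 + 57 + 14 + 22 + 30 + 40 + 30 = 344
Avg velocity = 344 / 9 = 38.22 points/sprint

38.22 points/sprint


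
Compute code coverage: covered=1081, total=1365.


Coverage = covered / total * 100
Coverage = 1081 / 1365 * 100
Coverage = 79.19%

79.19%


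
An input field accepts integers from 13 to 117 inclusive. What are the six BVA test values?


Range: [13, 117]
Boundaries: just below min, min, min+1, max-1, max, just above max
Values: [12, 13, 14, 116, 117, 118]

[12, 13, 14, 116, 117, 118]


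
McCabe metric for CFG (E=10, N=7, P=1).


Formula: V(G) = E - N + 2P
V(G) = 10 - 7 + 2*1
V(G) = 3 + 2
V(G) = 5

5


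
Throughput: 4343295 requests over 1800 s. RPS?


Formula: throughput = requests / seconds
throughput = 4343295 / 1800
throughput = 2412.94 requests/second

2412.94 requests/second


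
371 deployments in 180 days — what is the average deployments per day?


Formula: deployments per day = releases / days
= 371 / 180
= 2.061 deploys/day
(equivalently, 14.43 deploys/week)

2.061 deploys/day


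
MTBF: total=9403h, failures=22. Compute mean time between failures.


Formula: MTBF = Total operating time / Number of failures
MTBF = 9403 / 22
MTBF = 427.41 hours

427.41 hours


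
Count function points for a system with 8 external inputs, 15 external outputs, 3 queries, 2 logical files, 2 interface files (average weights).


UFP = EI*4 + EO*5 + EQ*4 + ILF*10 + EIF*7
UFP = 8*4 + 15*5 + 3*4 + 2*10 + 2*7
UFP = 32 + 75 + 12 + 20 + 14
UFP = 153

153


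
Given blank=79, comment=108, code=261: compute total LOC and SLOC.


Total LOC = blank + comment + code
Total LOC = 79 + 108 + 261 = 448
SLOC (source only) = code = 261

Total LOC: 448, SLOC: 261


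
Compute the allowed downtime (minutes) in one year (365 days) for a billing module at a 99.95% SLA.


Formula: allowed downtime = period * (100 - SLA) / 100
Period (year (365 days)) = 525600 minutes
Unavailability fraction = (100 - 99.95) / 100
Allowed downtime = 525600 * (100 - 99.95) / 100
Allowed downtime = 262.8 minutes

262.8 minutes


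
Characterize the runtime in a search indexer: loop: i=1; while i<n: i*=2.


Reasoning: i doubles each step so iterations are log2(n)
Complexity: O(log n)

O(log n)


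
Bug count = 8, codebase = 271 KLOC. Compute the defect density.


Defect density = defects / KLOC
Defect density = 8 / 271
Defect density = 0.03 defects/KLOC

0.03 defects/KLOC


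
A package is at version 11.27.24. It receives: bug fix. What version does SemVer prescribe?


Current: 11.27.24
Change category: 'bug fix' → patch bump
SemVer rule: patch bump → increment PATCH (MAJOR and MINOR unchanged)
New: 11.27.25

11.27.25


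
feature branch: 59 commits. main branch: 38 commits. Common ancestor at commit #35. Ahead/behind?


Common ancestor: commit #35
feature commits after divergence: 59 - 35 = 24
main commits after divergence: 38 - 35 = 3
feature is 24 commits ahead of main
main is 3 commits ahead of feature

feature ahead: 24, main ahead: 3


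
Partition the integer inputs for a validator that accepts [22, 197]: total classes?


Valid range: [22, 197]
Class 1: x < 22 — invalid
Class 2: 22 ≤ x ≤ 197 — valid
Class 3: x > 197 — invalid
Total equivalence classes: 3

3 equivalence classes


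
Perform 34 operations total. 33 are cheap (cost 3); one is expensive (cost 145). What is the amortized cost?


Formula: Amortized cost = Total cost / Operations
Total cost = (33 * 3) + (1 * 145)
Total cost = 99 + 145 = 244
Amortized = 244 / 34 = 7.1765

7.1765


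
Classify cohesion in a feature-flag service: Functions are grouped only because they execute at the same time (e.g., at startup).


Reasoning: Related by timing only
Type: Temporal cohesion

Temporal cohesion


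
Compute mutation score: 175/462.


Mutation score = killed / total * 100
Mutation score = 175 / 462 * 100
Mutation score = 37.88%

37.88%


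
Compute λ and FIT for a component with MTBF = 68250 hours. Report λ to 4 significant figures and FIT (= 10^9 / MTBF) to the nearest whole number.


Formula: λ = 1 / MTBF; FIT = λ × 1e9 = 1e9 / MTBF
λ = 1 / 68250 ≈ 1.465e-05 failures/hour
FIT = 1e9 / 68250 ≈ 14652 failures per 1e9 hours (nearest whole number)

λ = 1.465e-05 /h, FIT = 14652


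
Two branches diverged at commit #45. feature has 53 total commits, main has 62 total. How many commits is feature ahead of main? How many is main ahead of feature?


Common ancestor: commit #45
feature commits after divergence: 53 - 45 = 8
main commits after divergence: 62 - 45 = 17
feature is 8 commits ahead of main
main is 17 commits ahead of feature

feature ahead: 8, main ahead: 17


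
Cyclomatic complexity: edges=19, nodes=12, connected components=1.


Formula: V(G) = E - N + 2P
V(G) = 19 - 12 + 2*1
V(G) = 7 + 2
V(G) = 9

9


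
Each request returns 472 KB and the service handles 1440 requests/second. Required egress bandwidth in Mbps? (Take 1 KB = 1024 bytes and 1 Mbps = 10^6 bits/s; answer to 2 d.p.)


Formula: Mbps = payload_bytes * RPS * 8 / 1e6
Payload per request = 472 KB = 472 * 1024 = 483328 bytes
Total bytes/sec = 483328 * 1440 = 695992320
Total bits/sec = 695992320 * 8 = 5567938560
Mbps = 5567938560 / 1e6 = 5567.94

5567.94 Mbps


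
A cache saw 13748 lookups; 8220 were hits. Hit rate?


Formula: hit rate = hits / (hits + misses) * 100
hit rate = 8220 / (8220 + 5528) * 100
hit rate = 8220 / 13748 * 100
hit rate = 59.79%

59.79%


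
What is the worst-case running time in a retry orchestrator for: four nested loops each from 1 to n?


Reasoning: four levels of nesting
Complexity: O(n^4)

O(n^4)


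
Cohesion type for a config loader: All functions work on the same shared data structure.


Reasoning: Functions share data
Type: Communicational cohesion

Communicational cohesion


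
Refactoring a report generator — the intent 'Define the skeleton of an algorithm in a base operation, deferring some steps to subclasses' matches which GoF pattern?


This matches the Template Method pattern

Template Method


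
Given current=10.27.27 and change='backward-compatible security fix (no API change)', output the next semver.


Current: 10.27.27
Change category: 'backward-compatible security fix (no API change)' → patch bump
SemVer rule: patch bump → increment PATCH (MAJOR and MINOR unchanged)
New: 10.27.28

10.27.28


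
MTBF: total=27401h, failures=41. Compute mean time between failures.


Formula: MTBF = Total operating time / Number of failures
MTBF = 27401 / 41
MTBF = 668.32 hours

668.32 hours


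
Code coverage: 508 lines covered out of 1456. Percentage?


Coverage = covered / total * 100
Coverage = 508 / 1456 * 100
Coverage = 34.89%

34.89%


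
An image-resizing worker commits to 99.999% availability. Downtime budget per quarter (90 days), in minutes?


Formula: allowed downtime = period * (100 - SLA) / 100
Period (quarter (90 days)) = 129600 minutes
Unavailability fraction = (100 - 99.999) / 100
Allowed downtime = 129600 * (100 - 99.999) / 100
Allowed downtime = 1.296 minutes

1.296 minutes


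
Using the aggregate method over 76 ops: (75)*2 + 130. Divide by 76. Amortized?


Formula: Amortized cost = Total cost / Operations
Total cost = (75 * 2) + (1 * 130)
Total cost = 150 + 130 = 280
Amortized = 280 / 76 = 3.6842

3.6842


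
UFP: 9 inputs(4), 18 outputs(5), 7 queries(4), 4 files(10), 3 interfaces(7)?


UFP = EI*4 + EO*5 + EQ*4 + ILF*10 + EIF*7
UFP = 9*4 + 18*5 + 7*4 + 4*10 + 3*7
UFP = 36 + 90 + 28 + 40 + 21
UFP = 215

215


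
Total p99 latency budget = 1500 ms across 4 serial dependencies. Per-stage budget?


Formula: per_stage = total_budget / stages
per_stage = 1500 / 4
per_stage = 375.0 ms

375.0 ms


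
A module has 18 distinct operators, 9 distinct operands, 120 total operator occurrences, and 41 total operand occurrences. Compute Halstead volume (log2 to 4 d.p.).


Formula: V = N * log2(η), where N = N1 + N2 and η = η1 + η2
η = 18 + 9 = 27
N = 120 + 41 = 161
log2(27) ≈ 4.7549
V = 161 * 4.7549 = 765.54

765.54


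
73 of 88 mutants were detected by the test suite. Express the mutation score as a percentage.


Mutation score = killed / total * 100
Mutation score = 73 / 88 * 100
Mutation score = 82.95%

82.95%


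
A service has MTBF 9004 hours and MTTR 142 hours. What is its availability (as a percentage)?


Availability = MTBF / (MTBF + MTTR)
Availability = 9004 / (9004 + 142)
Availability = 9004 / 9146
Availability = 98.4474%

98.4474%


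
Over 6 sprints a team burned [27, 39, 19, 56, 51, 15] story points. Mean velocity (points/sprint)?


Formula: Avg velocity = Total points / Number of sprints
Points: [27, 39, 19, 56, 51, 15]
Sum = 27 + 39 + 19 + 56 + 51 + 15 = 207
Avg velocity = 207 / 6 = 34.5 points/sprint

34.5 points/sprint


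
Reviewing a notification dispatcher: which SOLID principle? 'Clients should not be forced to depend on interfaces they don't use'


This describes the Interface Segregation Principle (ISP)

Interface Segregation Principle (ISP)


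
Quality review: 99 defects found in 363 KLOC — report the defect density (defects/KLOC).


Defect density = defects / KLOC
Defect density = 99 / 363
Defect density = 0.273 defects/KLOC

0.273 defects/KLOC


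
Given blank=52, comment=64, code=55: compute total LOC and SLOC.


Total LOC = blank + comment + code
Total LOC = 52 + 64 + 55 = 171
SLOC (source only) = code = 55

Total LOC: 171, SLOC: 55


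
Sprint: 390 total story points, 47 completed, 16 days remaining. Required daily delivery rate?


Formula: Required rate = Remaining points / Days left
Remaining = 390 - 47 = 343 points
Required rate = 343 / 16 = 21.44 points/day

21.44 points/day


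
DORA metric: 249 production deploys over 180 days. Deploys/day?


Formula: deployments per day = releases / days
= 249 / 180
= 1.383 deploys/day
(equivalently, 9.68 deploys/week)

1.383 deploys/day


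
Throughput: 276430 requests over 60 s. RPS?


Formula: throughput = requests / seconds
throughput = 276430 / 60
throughput = 4607.17 requests/second

4607.17 requests/second


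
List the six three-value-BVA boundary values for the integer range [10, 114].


Range: [10, 114]
Boundaries: just below min, min, min+1, max-1, max, just above max
Values: [9, 10, 11, 113, 114, 115]

[9, 10, 11, 113, 114, 115]


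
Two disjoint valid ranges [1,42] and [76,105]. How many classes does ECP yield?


Valid ranges: [1,42] and [76,105]
Class 1: x < 1 — invalid
Class 2: 1 ≤ x ≤ 42 — valid
Class 3: 42 < x < 76 — invalid (gap between ranges)
Class 4: 76 ≤ x ≤ 105 — valid
Class 5: x > 105 — invalid
Total equivalence classes: 5

5 equivalence classes
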